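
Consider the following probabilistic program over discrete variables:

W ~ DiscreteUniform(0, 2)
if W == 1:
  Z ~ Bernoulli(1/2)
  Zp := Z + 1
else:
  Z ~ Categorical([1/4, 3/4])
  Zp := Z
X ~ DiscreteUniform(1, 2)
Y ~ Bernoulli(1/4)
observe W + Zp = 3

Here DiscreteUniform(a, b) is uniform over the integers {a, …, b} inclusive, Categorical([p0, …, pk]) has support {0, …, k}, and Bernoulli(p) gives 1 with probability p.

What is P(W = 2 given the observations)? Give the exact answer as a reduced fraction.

Enumerate traces; 8 have nonzero weight after conditioning:
  (W=1, Z=1, X=1, Y=0) weight 1/16
  (W=1, Z=1, X=1, Y=1) weight 1/48
  (W=1, Z=1, X=2, Y=0) weight 1/16
  (W=1, Z=1, X=2, Y=1) weight 1/48
  (W=2, Z=1, X=1, Y=0) weight 3/32
  (W=2, Z=1, X=1, Y=1) weight 1/32
  (W=2, Z=1, X=2, Y=0) weight 3/32
  (W=2, Z=1, X=2, Y=1) weight 1/32
Group by W:
  weight(W=1) = 1/6
  weight(W=2) = 1/4
Total weight = 1/6 + 1/4 = 5/12
P(W=1 | obs) = 1/6 / 5/12 = 2/5
P(W=2 | obs) = 1/4 / 5/12 = 3/5

P(W = 2 | obs) = 3/5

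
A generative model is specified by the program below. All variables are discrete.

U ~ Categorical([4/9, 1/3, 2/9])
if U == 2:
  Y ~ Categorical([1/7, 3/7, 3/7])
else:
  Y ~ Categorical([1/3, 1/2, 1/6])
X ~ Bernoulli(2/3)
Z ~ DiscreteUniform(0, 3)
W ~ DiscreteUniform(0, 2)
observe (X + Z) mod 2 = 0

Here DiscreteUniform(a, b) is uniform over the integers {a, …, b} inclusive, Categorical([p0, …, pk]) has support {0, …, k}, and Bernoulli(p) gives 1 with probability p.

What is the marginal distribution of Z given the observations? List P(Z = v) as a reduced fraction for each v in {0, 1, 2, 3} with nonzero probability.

P(Z=0) = 1/6, P(Z=1) = 1/3, P(Z=2) = 1/6, P(Z=3) = 1/3

Enumerate traces; 108 have nonzero weight after conditioning:
  (U=0, Y=0, X=0, Z=0, W=0) weight 1/243
  (U=0, Y=0, X=0, Z=0, W=1) weight 1/243
  (U=0, Y=0, X=0, Z=0, W=2) weight 1/243
  (U=0, Y=0, X=0, Z=2, W=0) weight 1/243
  (U=0, Y=0, X=0, Z=2, W=1) weight 1/243
  (U=0, Y=0, X=0, Z=2, W=2) weight 1/243
  (U=0, Y=0, X=1, Z=1, W=0) weight 2/243
  (U=0, Y=0, X=1, Z=1, W=1) weight 2/243
  (U=0, Y=0, X=1, Z=3, W=0) weight 2/243
  … 99 more
Group by Z:
  weight(Z=0) = 1/12
  weight(Z=1) = 1/6
  weight(Z=2) = 1/12
  weight(Z=3) = 1/6
Total weight = 1/12 + 1/6 + 1/12 + 1/6 = 1/2
P(Z=0 | obs) = 1/12 / 1/2 = 1/6
P(Z=1 | obs) = 1/6 / 1/2 = 1/3
P(Z=2 | obs) = 1/12 / 1/2 = 1/6
P(Z=3 | obs) = 1/6 / 1/2 = 1/3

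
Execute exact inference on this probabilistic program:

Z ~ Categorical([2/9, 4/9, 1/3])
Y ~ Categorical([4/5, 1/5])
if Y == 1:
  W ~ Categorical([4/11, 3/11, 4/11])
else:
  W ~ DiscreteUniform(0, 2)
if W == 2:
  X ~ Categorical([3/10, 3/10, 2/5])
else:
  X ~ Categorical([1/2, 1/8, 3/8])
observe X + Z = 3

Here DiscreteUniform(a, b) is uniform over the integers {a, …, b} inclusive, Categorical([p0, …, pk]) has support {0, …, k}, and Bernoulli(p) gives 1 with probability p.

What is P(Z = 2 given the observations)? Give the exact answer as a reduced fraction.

P(Z = 2 | obs) = 3651/13775

Enumerate traces; 12 have nonzero weight after conditioning:
  (Z=1, Y=0, W=0, X=2) weight 2/45
  (Z=1, Y=0, W=1, X=2) weight 2/45
  (Z=1, Y=0, W=2, X=2) weight 32/675
  (Z=1, Y=1, W=0, X=2) weight 2/165
  (Z=1, Y=1, W=1, X=2) weight 1/110
  (Z=1, Y=1, W=2, X=2) weight 32/2475
  (Z=2, Y=0, W=0, X=1) weight 1/90
  (Z=2, Y=0, W=1, X=1) weight 1/90
  … 4 more
Group by Z:
  weight(Z=1) = 2531/14850
  weight(Z=2) = 1217/19800
Total weight = 2531/14850 + 1217/19800 = 551/2376
P(Z=1 | obs) = 2531/14850 / 551/2376 = 10124/13775
P(Z=2 | obs) = 1217/19800 / 551/2376 = 3651/13775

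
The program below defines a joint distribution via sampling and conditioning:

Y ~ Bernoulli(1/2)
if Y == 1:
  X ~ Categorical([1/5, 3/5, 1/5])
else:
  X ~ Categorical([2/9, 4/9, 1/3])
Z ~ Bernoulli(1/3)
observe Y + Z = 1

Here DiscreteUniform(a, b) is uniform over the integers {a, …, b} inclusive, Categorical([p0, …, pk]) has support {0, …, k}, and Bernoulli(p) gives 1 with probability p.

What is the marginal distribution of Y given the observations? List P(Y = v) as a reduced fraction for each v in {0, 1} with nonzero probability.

Enumerate traces; 6 have nonzero weight after conditioning:
  (Y=0, X=0, Z=1) weight 1/27
  (Y=0, X=1, Z=1) weight 2/27
  (Y=0, X=2, Z=1) weight 1/18
  (Y=1, X=0, Z=0) weight 1/15
  (Y=1, X=1, Z=0) weight 1/5
  (Y=1, X=2, Z=0) weight 1/15
Group by Y:
  weight(Y=0) = 1/6
  weight(Y=1) = 1/3
Total weight = 1/6 + 1/3 = 1/2
P(Y=0 | obs) = 1/6 / 1/2 = 1/3
P(Y=1 | obs) = 1/3 / 1/2 = 2/3

P(Y=0) = 1/3, P(Y=1) = 2/3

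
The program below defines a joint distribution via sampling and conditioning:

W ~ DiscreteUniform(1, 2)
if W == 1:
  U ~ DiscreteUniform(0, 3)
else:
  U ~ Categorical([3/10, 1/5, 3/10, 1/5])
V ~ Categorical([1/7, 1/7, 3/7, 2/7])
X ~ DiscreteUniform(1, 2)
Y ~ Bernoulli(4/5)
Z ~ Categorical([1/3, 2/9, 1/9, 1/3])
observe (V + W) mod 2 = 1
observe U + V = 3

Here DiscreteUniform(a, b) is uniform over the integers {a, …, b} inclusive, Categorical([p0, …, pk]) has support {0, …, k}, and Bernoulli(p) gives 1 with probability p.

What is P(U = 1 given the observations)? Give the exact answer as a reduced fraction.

Enumerate traces; 64 have nonzero weight after conditioning:
  (W=1, U=1, V=2, X=1, Y=0, Z=0) weight 1/560
  (W=1, U=1, V=2, X=1, Y=0, Z=1) weight 1/840
  (W=1, U=1, V=2, X=1, Y=0, Z=2) weight 1/1680
  (W=1, U=1, V=2, X=1, Y=0, Z=3) weight 1/560
  (W=1, U=1, V=2, X=1, Y=1, Z=0) weight 1/140
  (W=1, U=1, V=2, X=1, Y=1, Z=1) weight 1/210
  (W=1, U=1, V=2, X=1, Y=1, Z=2) weight 1/420
  (W=1, U=1, V=2, X=1, Y=1, Z=3) weight 1/140
  (W=1, U=3, V=0, X=1, Y=0, Z=0) weight 1/1680
  (W=2, U=0, V=3, X=1, Y=0, Z=0) weight 1/700
  … 54 more
Group by U:
  weight(U=0) = 3/70
  weight(U=1) = 3/56
  weight(U=2) = 3/140
  weight(U=3) = 1/56
Total weight = 3/70 + 3/56 + 3/140 + 1/56 = 19/140
P(U=0 | obs) = 3/70 / 19/140 = 6/19
P(U=1 | obs) = 3/56 / 19/140 = 15/38
P(U=2 | obs) = 3/140 / 19/140 = 3/19
P(U=3 | obs) = 1/56 / 19/140 = 5/38

P(U = 1 | obs) = 15/38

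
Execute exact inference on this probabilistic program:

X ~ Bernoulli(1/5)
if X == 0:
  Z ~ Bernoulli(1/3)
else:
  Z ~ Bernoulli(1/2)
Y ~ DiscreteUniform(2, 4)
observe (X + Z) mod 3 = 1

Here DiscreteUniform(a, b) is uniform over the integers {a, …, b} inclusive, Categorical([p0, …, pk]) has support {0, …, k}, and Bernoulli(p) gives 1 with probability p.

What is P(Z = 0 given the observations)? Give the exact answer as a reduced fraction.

P(Z = 0 | obs) = 3/11

Enumerate traces; 6 have nonzero weight after conditioning:
  (X=0, Z=1, Y=2) weight 4/45
  (X=0, Z=1, Y=3) weight 4/45
  (X=0, Z=1, Y=4) weight 4/45
  (X=1, Z=0, Y=2) weight 1/30
  (X=1, Z=0, Y=3) weight 1/30
  (X=1, Z=0, Y=4) weight 1/30
Group by Z:
  weight(Z=0) = 1/10
  weight(Z=1) = 4/15
Total weight = 1/10 + 4/15 = 11/30
P(Z=0 | obs) = 1/10 / 11/30 = 3/11
P(Z=1 | obs) = 4/15 / 11/30 = 8/11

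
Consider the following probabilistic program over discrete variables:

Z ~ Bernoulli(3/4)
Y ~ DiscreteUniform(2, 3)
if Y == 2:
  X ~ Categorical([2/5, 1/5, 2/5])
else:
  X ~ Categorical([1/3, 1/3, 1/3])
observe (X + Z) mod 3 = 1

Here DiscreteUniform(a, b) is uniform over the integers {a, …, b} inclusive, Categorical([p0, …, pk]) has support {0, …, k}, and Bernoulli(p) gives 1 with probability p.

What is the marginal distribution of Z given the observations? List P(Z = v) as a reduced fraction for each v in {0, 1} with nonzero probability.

P(Z=0) = 8/41, P(Z=1) = 33/41

Enumerate traces; 4 have nonzero weight after conditioning:
  (Z=0, Y=2, X=1) weight 1/40
  (Z=0, Y=3, X=1) weight 1/24
  (Z=1, Y=2, X=0) weight 3/20
  (Z=1, Y=3, X=0) weight 1/8
Group by Z:
  weight(Z=0) = 1/15
  weight(Z=1) = 11/40
Total weight = 1/15 + 11/40 = 41/120
P(Z=0 | obs) = 1/15 / 41/120 = 8/41
P(Z=1 | obs) = 11/40 / 41/120 = 33/41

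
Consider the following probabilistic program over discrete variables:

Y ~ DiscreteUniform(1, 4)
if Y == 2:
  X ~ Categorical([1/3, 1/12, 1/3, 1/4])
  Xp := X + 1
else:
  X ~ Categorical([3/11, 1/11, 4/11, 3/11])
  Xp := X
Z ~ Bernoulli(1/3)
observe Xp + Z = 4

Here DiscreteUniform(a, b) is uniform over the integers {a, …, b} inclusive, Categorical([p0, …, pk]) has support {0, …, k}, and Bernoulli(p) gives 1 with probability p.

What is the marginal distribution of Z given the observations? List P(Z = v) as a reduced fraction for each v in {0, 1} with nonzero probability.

Enumerate traces; 5 have nonzero weight after conditioning:
  (Y=1, X=3, Z=1) weight 1/44
  (Y=2, X=2, Z=1) weight 1/36
  (Y=2, X=3, Z=0) weight 1/24
  (Y=3, X=3, Z=1) weight 1/44
  (Y=4, X=3, Z=1) weight 1/44
Group by Z:
  weight(Z=0) = 1/24
  weight(Z=1) = 19/198
Total weight = 1/24 + 19/198 = 109/792
P(Z=0 | obs) = 1/24 / 109/792 = 33/109
P(Z=1 | obs) = 19/198 / 109/792 = 76/109

P(Z=0) = 33/109, P(Z=1) = 76/109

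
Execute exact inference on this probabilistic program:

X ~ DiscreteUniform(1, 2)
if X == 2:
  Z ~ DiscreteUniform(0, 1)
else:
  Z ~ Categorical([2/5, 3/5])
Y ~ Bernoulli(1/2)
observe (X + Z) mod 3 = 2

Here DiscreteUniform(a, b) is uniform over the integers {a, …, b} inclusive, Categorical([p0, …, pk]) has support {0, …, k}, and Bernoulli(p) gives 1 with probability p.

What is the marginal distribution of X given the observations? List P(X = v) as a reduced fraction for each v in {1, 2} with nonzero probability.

P(X=1) = 6/11, P(X=2) = 5/11

Enumerate traces; 4 have nonzero weight after conditioning:
  (X=1, Z=1, Y=0) weight 3/20
  (X=1, Z=1, Y=1) weight 3/20
  (X=2, Z=0, Y=0) weight 1/8
  (X=2, Z=0, Y=1) weight 1/8
Group by X:
  weight(X=1) = 3/10
  weight(X=2) = 1/4
Total weight = 3/10 + 1/4 = 11/20
P(X=1 | obs) = 3/10 / 11/20 = 6/11
P(X=2 | obs) = 1/4 / 11/20 = 5/11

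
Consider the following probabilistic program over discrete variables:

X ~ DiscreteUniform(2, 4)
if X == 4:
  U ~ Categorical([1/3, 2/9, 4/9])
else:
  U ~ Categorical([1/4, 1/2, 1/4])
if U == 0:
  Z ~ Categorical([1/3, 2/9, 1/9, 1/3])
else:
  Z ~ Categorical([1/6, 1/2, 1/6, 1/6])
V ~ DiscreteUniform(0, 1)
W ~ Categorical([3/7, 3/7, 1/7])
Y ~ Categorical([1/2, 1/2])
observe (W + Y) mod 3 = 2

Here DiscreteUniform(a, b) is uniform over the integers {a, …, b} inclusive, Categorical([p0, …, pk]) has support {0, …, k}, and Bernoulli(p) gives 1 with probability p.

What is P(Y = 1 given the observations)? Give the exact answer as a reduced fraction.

Enumerate traces; 144 have nonzero weight after conditioning:
  (X=2, U=0, Z=0, V=0, W=1, Y=1) weight 1/336
  (X=2, U=0, Z=0, V=0, W=2, Y=0) weight 1/1008
  (X=2, U=0, Z=0, V=1, W=1, Y=1) weight 1/336
  (X=2, U=0, Z=0, V=1, W=2, Y=0) weight 1/1008
  (X=2, U=0, Z=1, V=0, W=1, Y=1) weight 1/504
  (X=2, U=0, Z=1, V=0, W=2, Y=0) weight 1/1512
  (X=2, U=0, Z=1, V=1, W=1, Y=1) weight 1/504
  (X=2, U=0, Z=1, V=1, W=2, Y=0) weight 1/1512
  … 136 more
Group by Y:
  weight(Y=0) = 1/14
  weight(Y=1) = 3/14
Total weight = 1/14 + 3/14 = 2/7
P(Y=0 | obs) = 1/14 / 2/7 = 1/4
P(Y=1 | obs) = 3/14 / 2/7 = 3/4

P(Y = 1 | obs) = 3/4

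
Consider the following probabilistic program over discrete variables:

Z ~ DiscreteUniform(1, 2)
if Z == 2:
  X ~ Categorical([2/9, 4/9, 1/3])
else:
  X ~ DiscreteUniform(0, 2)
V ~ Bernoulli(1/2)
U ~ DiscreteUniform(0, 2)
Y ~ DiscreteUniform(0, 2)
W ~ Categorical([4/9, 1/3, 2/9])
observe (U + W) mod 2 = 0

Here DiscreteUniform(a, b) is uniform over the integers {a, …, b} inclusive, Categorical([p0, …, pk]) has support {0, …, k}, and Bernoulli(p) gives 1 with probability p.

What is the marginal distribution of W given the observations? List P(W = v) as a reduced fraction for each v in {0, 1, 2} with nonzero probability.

Enumerate traces; 180 have nonzero weight after conditioning:
  (Z=1, X=0, V=0, U=0, Y=0, W=0) weight 1/243
  (Z=1, X=0, V=0, U=0, Y=0, W=2) weight 1/486
  (Z=1, X=0, V=0, U=0, Y=1, W=0) weight 1/243
  (Z=1, X=0, V=0, U=0, Y=1, W=2) weight 1/486
  (Z=1, X=0, V=0, U=0, Y=2, W=0) weight 1/243
  (Z=1, X=0, V=0, U=0, Y=2, W=2) weight 1/486
  (Z=1, X=0, V=0, U=1, Y=0, W=1) weight 1/324
  (Z=1, X=0, V=0, U=1, Y=1, W=1) weight 1/324
  … 172 more
Group by W:
  weight(W=0) = 8/27
  weight(W=1) = 1/9
  weight(W=2) = 4/27
Total weight = 8/27 + 1/9 + 4/27 = 5/9
P(W=0 | obs) = 8/27 / 5/9 = 8/15
P(W=1 | obs) = 1/9 / 5/9 = 1/5
P(W=2 | obs) = 4/27 / 5/9 = 4/15

P(W=0) = 8/15, P(W=1) = 1/5, P(W=2) = 4/15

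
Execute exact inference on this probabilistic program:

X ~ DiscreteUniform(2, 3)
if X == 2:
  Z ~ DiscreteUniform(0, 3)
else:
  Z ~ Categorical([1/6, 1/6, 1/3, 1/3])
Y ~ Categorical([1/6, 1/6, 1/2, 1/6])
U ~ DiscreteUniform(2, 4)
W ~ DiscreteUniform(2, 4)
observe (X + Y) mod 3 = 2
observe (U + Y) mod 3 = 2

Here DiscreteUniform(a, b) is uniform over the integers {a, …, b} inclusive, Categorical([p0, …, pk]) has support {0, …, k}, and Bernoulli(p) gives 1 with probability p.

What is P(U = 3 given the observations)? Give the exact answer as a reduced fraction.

P(U = 3 | obs) = 3/5

Enumerate traces; 36 have nonzero weight after conditioning:
  (X=2, Z=0, Y=0, U=2, W=2) weight 1/432
  (X=2, Z=0, Y=0, U=2, W=3) weight 1/432
  (X=2, Z=0, Y=0, U=2, W=4) weight 1/432
  (X=2, Z=0, Y=3, U=2, W=2) weight 1/432
  (X=2, Z=0, Y=3, U=2, W=3) weight 1/432
  (X=2, Z=0, Y=3, U=2, W=4) weight 1/432
  (X=2, Z=1, Y=0, U=2, W=2) weight 1/432
  (X=2, Z=1, Y=0, U=2, W=3) weight 1/432
  (X=3, Z=0, Y=2, U=3, W=2) weight 1/216
  … 27 more
Group by U:
  weight(U=2) = 1/18
  weight(U=3) = 1/12
Total weight = 1/18 + 1/12 = 5/36
P(U=2 | obs) = 1/18 / 5/36 = 2/5
P(U=3 | obs) = 1/12 / 5/36 = 3/5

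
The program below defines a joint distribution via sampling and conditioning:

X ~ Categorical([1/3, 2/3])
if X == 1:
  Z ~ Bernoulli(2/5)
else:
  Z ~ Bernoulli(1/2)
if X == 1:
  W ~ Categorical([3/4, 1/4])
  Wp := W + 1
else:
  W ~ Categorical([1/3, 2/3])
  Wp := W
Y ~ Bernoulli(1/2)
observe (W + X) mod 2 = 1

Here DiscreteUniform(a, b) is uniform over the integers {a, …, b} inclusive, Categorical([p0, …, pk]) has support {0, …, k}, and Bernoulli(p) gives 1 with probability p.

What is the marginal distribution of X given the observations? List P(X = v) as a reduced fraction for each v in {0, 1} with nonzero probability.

P(X=0) = 4/13, P(X=1) = 9/13

Enumerate traces; 8 have nonzero weight after conditioning:
  (X=0, Z=0, W=1, Y=0) weight 1/18
  (X=0, Z=0, W=1, Y=1) weight 1/18
  (X=0, Z=1, W=1, Y=0) weight 1/18
  (X=0, Z=1, W=1, Y=1) weight 1/18
  (X=1, Z=0, W=0, Y=0) weight 3/20
  (X=1, Z=0, W=0, Y=1) weight 3/20
  (X=1, Z=1, W=0, Y=0) weight 1/10
  (X=1, Z=1, W=0, Y=1) weight 1/10
Group by X:
  weight(X=0) = 2/9
  weight(X=1) = 1/2
Total weight = 2/9 + 1/2 = 13/18
P(X=0 | obs) = 2/9 / 13/18 = 4/13
P(X=1 | obs) = 1/2 / 13/18 = 9/13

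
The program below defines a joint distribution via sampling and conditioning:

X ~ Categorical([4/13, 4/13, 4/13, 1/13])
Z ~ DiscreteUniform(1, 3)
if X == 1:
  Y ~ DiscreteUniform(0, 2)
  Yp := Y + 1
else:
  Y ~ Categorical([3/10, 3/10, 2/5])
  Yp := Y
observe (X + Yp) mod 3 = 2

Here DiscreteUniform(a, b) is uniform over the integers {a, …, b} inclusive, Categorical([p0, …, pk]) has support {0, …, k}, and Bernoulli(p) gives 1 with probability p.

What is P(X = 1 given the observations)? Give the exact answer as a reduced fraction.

Enumerate traces; 12 have nonzero weight after conditioning:
  (X=0, Z=1, Y=2) weight 8/195
  (X=0, Z=2, Y=2) weight 8/195
  (X=0, Z=3, Y=2) weight 8/195
  (X=1, Z=1, Y=0) weight 4/117
  (X=1, Z=2, Y=0) weight 4/117
  (X=1, Z=3, Y=0) weight 4/117
  (X=2, Z=1, Y=0) weight 2/65
  (X=2, Z=2, Y=0) weight 2/65
  (X=3, Z=1, Y=2) weight 2/195
  … 3 more
Group by X:
  weight(X=0) = 8/65
  weight(X=1) = 4/39
  weight(X=2) = 6/65
  weight(X=3) = 2/65
Total weight = 8/65 + 4/39 + 6/65 + 2/65 = 68/195
P(X=0 | obs) = 8/65 / 68/195 = 6/17
P(X=1 | obs) = 4/39 / 68/195 = 5/17
P(X=2 | obs) = 6/65 / 68/195 = 9/34
P(X=3 | obs) = 2/65 / 68/195 = 3/34

P(X = 1 | obs) = 5/17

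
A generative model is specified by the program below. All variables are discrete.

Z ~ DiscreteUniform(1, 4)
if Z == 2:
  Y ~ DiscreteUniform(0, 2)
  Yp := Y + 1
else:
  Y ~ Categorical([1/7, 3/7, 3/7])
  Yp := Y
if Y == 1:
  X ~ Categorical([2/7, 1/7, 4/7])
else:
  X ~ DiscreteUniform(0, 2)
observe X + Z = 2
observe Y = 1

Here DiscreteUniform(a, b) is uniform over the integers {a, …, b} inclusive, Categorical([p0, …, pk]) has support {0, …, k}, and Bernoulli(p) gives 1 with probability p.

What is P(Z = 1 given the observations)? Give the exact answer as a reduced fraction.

Enumerate traces; 2 have nonzero weight after conditioning:
  (Z=1, Y=1, X=1) weight 3/196
  (Z=2, Y=1, X=0) weight 1/42
Group by Z:
  weight(Z=1) = 3/196
  weight(Z=2) = 1/42
Total weight = 3/196 + 1/42 = 23/588
P(Z=1 | obs) = 3/196 / 23/588 = 9/23
P(Z=2 | obs) = 1/42 / 23/588 = 14/23

P(Z = 1 | obs) = 9/23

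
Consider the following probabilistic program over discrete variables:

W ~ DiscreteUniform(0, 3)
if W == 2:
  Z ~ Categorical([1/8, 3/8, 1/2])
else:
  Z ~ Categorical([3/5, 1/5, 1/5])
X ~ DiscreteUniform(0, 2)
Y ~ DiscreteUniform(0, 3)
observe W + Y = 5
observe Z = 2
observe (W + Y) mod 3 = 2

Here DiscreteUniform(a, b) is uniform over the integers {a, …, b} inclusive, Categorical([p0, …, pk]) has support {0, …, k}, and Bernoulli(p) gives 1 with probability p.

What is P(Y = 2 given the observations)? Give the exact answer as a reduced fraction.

Enumerate traces; 6 have nonzero weight after conditioning:
  (W=2, Z=2, X=0, Y=3) weight 1/96
  (W=2, Z=2, X=1, Y=3) weight 1/96
  (W=2, Z=2, X=2, Y=3) weight 1/96
  (W=3, Z=2, X=0, Y=2) weight 1/240
  (W=3, Z=2, X=1, Y=2) weight 1/240
  (W=3, Z=2, X=2, Y=2) weight 1/240
Group by Y:
  weight(Y=2) = 1/80
  weight(Y=3) = 1/32
Total weight = 1/80 + 1/32 = 7/160
P(Y=2 | obs) = 1/80 / 7/160 = 2/7
P(Y=3 | obs) = 1/32 / 7/160 = 5/7

P(Y = 2 | obs) = 2/7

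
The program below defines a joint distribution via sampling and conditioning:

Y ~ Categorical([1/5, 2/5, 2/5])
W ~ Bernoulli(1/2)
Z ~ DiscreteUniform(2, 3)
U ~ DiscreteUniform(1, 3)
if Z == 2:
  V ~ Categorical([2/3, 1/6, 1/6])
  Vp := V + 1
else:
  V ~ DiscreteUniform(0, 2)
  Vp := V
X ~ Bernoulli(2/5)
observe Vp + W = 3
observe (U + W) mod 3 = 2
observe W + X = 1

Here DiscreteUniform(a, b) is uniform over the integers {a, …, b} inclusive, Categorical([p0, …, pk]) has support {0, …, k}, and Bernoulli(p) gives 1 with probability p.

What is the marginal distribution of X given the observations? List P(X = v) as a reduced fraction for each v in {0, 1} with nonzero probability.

P(X=0) = 9/11, P(X=1) = 2/11

Enumerate traces; 9 have nonzero weight after conditioning:
  (Y=0, W=0, Z=2, U=2, V=2, X=1) weight 1/900
  (Y=0, W=1, Z=2, U=1, V=1, X=0) weight 1/600
  (Y=0, W=1, Z=3, U=1, V=2, X=0) weight 1/300
  (Y=1, W=0, Z=2, U=2, V=2, X=1) weight 1/450
  (Y=1, W=1, Z=2, U=1, V=1, X=0) weight 1/300
  (Y=1, W=1, Z=3, U=1, V=2, X=0) weight 1/150
  (Y=2, W=0, Z=2, U=2, V=2, X=1) weight 1/450
  (Y=2, W=1, Z=2, U=1, V=1, X=0) weight 1/300
  … 1 more
Group by X:
  weight(X=0) = 1/40
  weight(X=1) = 1/180
Total weight = 1/40 + 1/180 = 11/360
P(X=0 | obs) = 1/40 / 11/360 = 9/11
P(X=1 | obs) = 1/180 / 11/360 = 2/11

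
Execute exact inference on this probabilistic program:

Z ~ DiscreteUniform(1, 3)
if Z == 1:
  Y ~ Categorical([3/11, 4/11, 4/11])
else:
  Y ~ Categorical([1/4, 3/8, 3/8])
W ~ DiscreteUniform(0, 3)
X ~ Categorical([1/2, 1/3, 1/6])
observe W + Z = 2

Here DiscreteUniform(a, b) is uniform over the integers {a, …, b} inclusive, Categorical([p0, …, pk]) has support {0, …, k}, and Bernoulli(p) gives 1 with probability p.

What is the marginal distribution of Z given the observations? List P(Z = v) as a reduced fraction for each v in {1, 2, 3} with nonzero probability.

P(Z=1) = 1/2, P(Z=2) = 1/2

Enumerate traces; 18 have nonzero weight after conditioning:
  (Z=1, Y=0, W=1, X=0) weight 1/88
  (Z=1, Y=0, W=1, X=1) weight 1/132
  (Z=1, Y=0, W=1, X=2) weight 1/264
  (Z=1, Y=1, W=1, X=0) weight 1/66
  (Z=1, Y=1, W=1, X=1) weight 1/99
  (Z=1, Y=1, W=1, X=2) weight 1/198
  (Z=1, Y=2, W=1, X=0) weight 1/66
  (Z=1, Y=2, W=1, X=1) weight 1/99
  (Z=2, Y=0, W=0, X=0) weight 1/96
  … 9 more
Group by Z:
  weight(Z=1) = 1/12
  weight(Z=2) = 1/12
Total weight = 1/12 + 1/12 = 1/6
P(Z=1 | obs) = 1/12 / 1/6 = 1/2
P(Z=2 | obs) = 1/12 / 1/6 = 1/2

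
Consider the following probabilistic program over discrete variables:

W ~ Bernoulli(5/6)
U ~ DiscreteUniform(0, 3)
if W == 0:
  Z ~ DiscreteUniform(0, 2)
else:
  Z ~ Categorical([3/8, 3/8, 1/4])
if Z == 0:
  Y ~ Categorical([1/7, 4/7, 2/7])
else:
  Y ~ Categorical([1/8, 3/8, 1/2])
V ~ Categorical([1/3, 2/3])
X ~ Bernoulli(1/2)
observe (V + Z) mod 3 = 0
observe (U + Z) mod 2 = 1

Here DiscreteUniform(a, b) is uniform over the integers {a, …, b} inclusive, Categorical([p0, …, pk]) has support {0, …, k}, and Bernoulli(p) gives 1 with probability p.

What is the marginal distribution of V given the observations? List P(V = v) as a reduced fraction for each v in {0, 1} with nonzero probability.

P(V=0) = 53/129, P(V=1) = 76/129

Enumerate traces; 48 have nonzero weight after conditioning:
  (W=0, U=1, Z=0, Y=0, V=0, X=0) weight 1/3024
  (W=0, U=1, Z=0, Y=0, V=0, X=1) weight 1/3024
  (W=0, U=1, Z=0, Y=1, V=0, X=0) weight 1/756
  (W=0, U=1, Z=0, Y=1, V=0, X=1) weight 1/756
  (W=0, U=1, Z=0, Y=2, V=0, X=0) weight 1/1512
  (W=0, U=1, Z=0, Y=2, V=0, X=1) weight 1/1512
  (W=0, U=1, Z=2, Y=0, V=1, X=0) weight 1/1728
  (W=0, U=1, Z=2, Y=0, V=1, X=1) weight 1/1728
  … 40 more
Group by V:
  weight(V=0) = 53/864
  weight(V=1) = 19/216
Total weight = 53/864 + 19/216 = 43/288
P(V=0 | obs) = 53/864 / 43/288 = 53/129
P(V=1 | obs) = 19/216 / 43/288 = 76/129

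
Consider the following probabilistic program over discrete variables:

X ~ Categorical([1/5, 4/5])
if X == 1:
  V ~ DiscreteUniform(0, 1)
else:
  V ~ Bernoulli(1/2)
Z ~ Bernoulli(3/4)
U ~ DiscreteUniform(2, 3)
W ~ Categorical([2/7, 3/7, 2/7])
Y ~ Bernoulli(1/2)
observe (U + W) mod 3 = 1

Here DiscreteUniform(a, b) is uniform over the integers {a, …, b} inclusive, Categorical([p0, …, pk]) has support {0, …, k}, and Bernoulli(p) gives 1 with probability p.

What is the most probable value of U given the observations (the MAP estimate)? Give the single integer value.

argmax_v P(U = v | obs) = 3

Enumerate traces; 32 have nonzero weight after conditioning:
  (X=0, V=0, Z=0, U=2, W=2, Y=0) weight 1/560
  (X=0, V=0, Z=0, U=2, W=2, Y=1) weight 1/560
  (X=0, V=0, Z=0, U=3, W=1, Y=0) weight 3/1120
  (X=0, V=0, Z=0, U=3, W=1, Y=1) weight 3/1120
  (X=0, V=0, Z=1, U=2, W=2, Y=0) weight 3/560
  (X=0, V=0, Z=1, U=2, W=2, Y=1) weight 3/560
  (X=0, V=0, Z=1, U=3, W=1, Y=0) weight 9/1120
  (X=0, V=0, Z=1, U=3, W=1, Y=1) weight 9/1120
  … 24 more
Group by U:
  weight(U=2) = 1/7
  weight(U=3) = 3/14
Total weight = 1/7 + 3/14 = 5/14
P(U=2 | obs) = 1/7 / 5/14 = 2/5
P(U=3 | obs) = 3/14 / 5/14 = 3/5
argmax = 3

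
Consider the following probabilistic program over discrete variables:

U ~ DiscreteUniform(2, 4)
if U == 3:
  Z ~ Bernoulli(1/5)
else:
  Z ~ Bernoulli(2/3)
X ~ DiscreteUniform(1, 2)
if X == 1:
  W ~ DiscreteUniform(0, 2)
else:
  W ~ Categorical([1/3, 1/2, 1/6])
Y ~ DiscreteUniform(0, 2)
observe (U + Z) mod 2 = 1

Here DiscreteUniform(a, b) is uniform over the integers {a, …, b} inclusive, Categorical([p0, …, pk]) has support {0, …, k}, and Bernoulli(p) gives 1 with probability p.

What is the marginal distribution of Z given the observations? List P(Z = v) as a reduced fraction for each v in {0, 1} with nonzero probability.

Enumerate traces; 54 have nonzero weight after conditioning:
  (U=2, Z=1, X=1, W=0, Y=0) weight 1/81
  (U=2, Z=1, X=1, W=0, Y=1) weight 1/81
  (U=2, Z=1, X=1, W=0, Y=2) weight 1/81
  (U=2, Z=1, X=1, W=1, Y=0) weight 1/81
  (U=2, Z=1, X=1, W=1, Y=1) weight 1/81
  (U=2, Z=1, X=1, W=1, Y=2) weight 1/81
  (U=2, Z=1, X=1, W=2, Y=0) weight 1/81
  (U=2, Z=1, X=1, W=2, Y=1) weight 1/81
  (U=3, Z=0, X=1, W=0, Y=0) weight 2/135
  … 45 more
Group by Z:
  weight(Z=0) = 4/15
  weight(Z=1) = 4/9
Total weight = 4/15 + 4/9 = 32/45
P(Z=0 | obs) = 4/15 / 32/45 = 3/8
P(Z=1 | obs) = 4/9 / 32/45 = 5/8

P(Z=0) = 3/8, P(Z=1) = 5/8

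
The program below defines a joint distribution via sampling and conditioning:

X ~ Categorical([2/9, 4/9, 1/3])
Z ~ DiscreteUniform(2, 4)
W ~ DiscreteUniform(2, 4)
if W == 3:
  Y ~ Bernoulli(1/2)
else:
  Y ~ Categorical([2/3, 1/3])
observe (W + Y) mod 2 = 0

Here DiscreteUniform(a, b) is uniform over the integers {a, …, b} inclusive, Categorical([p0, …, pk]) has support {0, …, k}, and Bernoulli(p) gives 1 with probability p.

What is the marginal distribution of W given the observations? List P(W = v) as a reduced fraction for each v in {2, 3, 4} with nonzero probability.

Enumerate traces; 27 have nonzero weight after conditioning:
  (X=0, Z=2, W=2, Y=0) weight 4/243
  (X=0, Z=2, W=3, Y=1) weight 1/81
  (X=0, Z=2, W=4, Y=0) weight 4/243
  (X=0, Z=3, W=2, Y=0) weight 4/243
  (X=0, Z=3, W=3, Y=1) weight 1/81
  (X=0, Z=3, W=4, Y=0) weight 4/243
  (X=0, Z=4, W=2, Y=0) weight 4/243
  (X=0, Z=4, W=3, Y=1) weight 1/81
  … 19 more
Group by W:
  weight(W=2) = 2/9
  weight(W=3) = 1/6
  weight(W=4) = 2/9
Total weight = 2/9 + 1/6 + 2/9 = 11/18
P(W=2 | obs) = 2/9 / 11/18 = 4/11
P(W=3 | obs) = 1/6 / 11/18 = 3/11
P(W=4 | obs) = 2/9 / 11/18 = 4/11

P(W=2) = 4/11, P(W=3) = 3/11, P(W=4) = 4/11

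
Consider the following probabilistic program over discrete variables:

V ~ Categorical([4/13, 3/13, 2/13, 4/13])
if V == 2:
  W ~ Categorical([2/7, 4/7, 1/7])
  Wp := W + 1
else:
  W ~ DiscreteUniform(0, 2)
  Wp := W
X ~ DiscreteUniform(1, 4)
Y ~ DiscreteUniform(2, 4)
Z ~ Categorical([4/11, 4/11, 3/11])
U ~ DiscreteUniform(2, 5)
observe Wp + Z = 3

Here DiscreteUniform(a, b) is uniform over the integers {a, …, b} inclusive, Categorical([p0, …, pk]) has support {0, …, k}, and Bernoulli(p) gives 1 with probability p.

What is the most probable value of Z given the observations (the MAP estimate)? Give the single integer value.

argmax_v P(Z = v | obs) = 1

Enumerate traces; 432 have nonzero weight after conditioning:
  (V=0, W=1, X=1, Y=2, Z=2, U=2) weight 1/1716
  (V=0, W=1, X=1, Y=2, Z=2, U=3) weight 1/1716
  (V=0, W=1, X=1, Y=2, Z=2, U=4) weight 1/1716
  (V=0, W=1, X=1, Y=2, Z=2, U=5) weight 1/1716
  (V=0, W=1, X=1, Y=3, Z=2, U=2) weight 1/1716
  (V=0, W=1, X=1, Y=3, Z=2, U=3) weight 1/1716
  (V=0, W=1, X=1, Y=3, Z=2, U=4) weight 1/1716
  (V=0, W=1, X=1, Y=3, Z=2, U=5) weight 1/1716
  (V=0, W=2, X=1, Y=2, Z=1, U=2) weight 1/1287
  (V=2, W=2, X=1, Y=2, Z=0, U=2) weight 1/6006
  … 422 more
Group by Z:
  weight(Z=0) = 8/1001
  weight(Z=1) = 404/3003
  weight(Z=2) = 89/1001
Total weight = 8/1001 + 404/3003 + 89/1001 = 695/3003
P(Z=0 | obs) = 8/1001 / 695/3003 = 24/695
P(Z=1 | obs) = 404/3003 / 695/3003 = 404/695
P(Z=2 | obs) = 89/1001 / 695/3003 = 267/695
argmax = 1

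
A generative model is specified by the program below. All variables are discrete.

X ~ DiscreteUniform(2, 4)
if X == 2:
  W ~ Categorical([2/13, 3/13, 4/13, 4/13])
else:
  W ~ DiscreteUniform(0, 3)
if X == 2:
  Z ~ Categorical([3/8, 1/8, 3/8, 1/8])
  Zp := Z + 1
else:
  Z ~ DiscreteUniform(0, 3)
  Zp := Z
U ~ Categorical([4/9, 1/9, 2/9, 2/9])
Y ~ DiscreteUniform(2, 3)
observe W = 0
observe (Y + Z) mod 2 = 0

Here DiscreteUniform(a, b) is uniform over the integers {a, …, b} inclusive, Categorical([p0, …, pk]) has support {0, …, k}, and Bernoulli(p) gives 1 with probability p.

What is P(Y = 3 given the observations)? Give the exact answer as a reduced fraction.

P(Y = 3 | obs) = 15/34

Enumerate traces; 48 have nonzero weight after conditioning:
  (X=2, W=0, Z=0, U=0, Y=2) weight 1/234
  (X=2, W=0, Z=0, U=1, Y=2) weight 1/936
  (X=2, W=0, Z=0, U=2, Y=2) weight 1/468
  (X=2, W=0, Z=0, U=3, Y=2) weight 1/468
  (X=2, W=0, Z=1, U=0, Y=3) weight 1/702
  (X=2, W=0, Z=1, U=1, Y=3) weight 1/2808
  (X=2, W=0, Z=1, U=2, Y=3) weight 1/1404
  (X=2, W=0, Z=1, U=3, Y=3) weight 1/1404
  … 40 more
Group by Y:
  weight(Y=2) = 19/312
  weight(Y=3) = 5/104
Total weight = 19/312 + 5/104 = 17/156
P(Y=2 | obs) = 19/312 / 17/156 = 19/34
P(Y=3 | obs) = 5/104 / 17/156 = 15/34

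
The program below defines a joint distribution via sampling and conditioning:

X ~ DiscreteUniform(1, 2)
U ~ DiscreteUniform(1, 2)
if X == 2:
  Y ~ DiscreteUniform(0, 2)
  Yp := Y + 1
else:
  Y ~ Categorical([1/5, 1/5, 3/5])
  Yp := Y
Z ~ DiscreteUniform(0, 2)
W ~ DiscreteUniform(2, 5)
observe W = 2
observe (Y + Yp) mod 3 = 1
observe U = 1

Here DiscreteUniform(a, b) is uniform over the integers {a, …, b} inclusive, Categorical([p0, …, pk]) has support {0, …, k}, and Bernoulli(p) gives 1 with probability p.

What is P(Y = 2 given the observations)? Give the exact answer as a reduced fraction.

Enumerate traces; 6 have nonzero weight after conditioning:
  (X=1, U=1, Y=2, Z=0, W=2) weight 1/80
  (X=1, U=1, Y=2, Z=1, W=2) weight 1/80
  (X=1, U=1, Y=2, Z=2, W=2) weight 1/80
  (X=2, U=1, Y=0, Z=0, W=2) weight 1/144
  (X=2, U=1, Y=0, Z=1, W=2) weight 1/144
  (X=2, U=1, Y=0, Z=2, W=2) weight 1/144
Group by Y:
  weight(Y=0) = 1/48
  weight(Y=2) = 3/80
Total weight = 1/48 + 3/80 = 7/120
P(Y=0 | obs) = 1/48 / 7/120 = 5/14
P(Y=2 | obs) = 3/80 / 7/120 = 9/14

P(Y = 2 | obs) = 9/14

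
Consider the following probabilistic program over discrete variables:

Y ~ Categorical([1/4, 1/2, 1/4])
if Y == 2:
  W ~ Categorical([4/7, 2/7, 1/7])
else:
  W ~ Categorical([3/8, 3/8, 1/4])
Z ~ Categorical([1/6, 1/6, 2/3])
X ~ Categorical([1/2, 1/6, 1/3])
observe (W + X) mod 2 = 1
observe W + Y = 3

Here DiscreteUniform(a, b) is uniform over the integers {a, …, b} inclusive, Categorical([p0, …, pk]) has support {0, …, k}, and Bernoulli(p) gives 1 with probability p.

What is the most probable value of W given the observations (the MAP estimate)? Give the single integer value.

argmax_v P(W = v | obs) = 1

Enumerate traces; 9 have nonzero weight after conditioning:
  (Y=1, W=2, Z=0, X=1) weight 1/288
  (Y=1, W=2, Z=1, X=1) weight 1/288
  (Y=1, W=2, Z=2, X=1) weight 1/72
  (Y=2, W=1, Z=0, X=0) weight 1/168
  (Y=2, W=1, Z=0, X=2) weight 1/252
  (Y=2, W=1, Z=1, X=0) weight 1/168
  (Y=2, W=1, Z=1, X=2) weight 1/252
  (Y=2, W=1, Z=2, X=0) weight 1/42
  … 1 more
Group by W:
  weight(W=1) = 5/84
  weight(W=2) = 1/48
Total weight = 5/84 + 1/48 = 9/112
P(W=1 | obs) = 5/84 / 9/112 = 20/27
P(W=2 | obs) = 1/48 / 9/112 = 7/27
argmax = 1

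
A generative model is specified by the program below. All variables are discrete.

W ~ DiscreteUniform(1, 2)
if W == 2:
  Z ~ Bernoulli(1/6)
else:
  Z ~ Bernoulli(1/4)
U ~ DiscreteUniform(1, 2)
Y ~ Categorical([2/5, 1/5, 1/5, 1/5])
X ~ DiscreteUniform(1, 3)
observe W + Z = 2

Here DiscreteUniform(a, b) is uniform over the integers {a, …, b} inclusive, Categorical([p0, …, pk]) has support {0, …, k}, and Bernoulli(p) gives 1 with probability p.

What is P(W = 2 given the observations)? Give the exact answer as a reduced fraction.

P(W = 2 | obs) = 10/13

Enumerate traces; 48 have nonzero weight after conditioning:
  (W=1, Z=1, U=1, Y=0, X=1) weight 1/120
  (W=1, Z=1, U=1, Y=0, X=2) weight 1/120
  (W=1, Z=1, U=1, Y=0, X=3) weight 1/120
  (W=1, Z=1, U=1, Y=1, X=1) weight 1/240
  (W=1, Z=1, U=1, Y=1, X=2) weight 1/240
  (W=1, Z=1, U=1, Y=1, X=3) weight 1/240
  (W=1, Z=1, U=1, Y=2, X=1) weight 1/240
  (W=1, Z=1, U=1, Y=2, X=2) weight 1/240
  (W=2, Z=0, U=1, Y=0, X=1) weight 1/36
  … 39 more
Group by W:
  weight(W=1) = 1/8
  weight(W=2) = 5/12
Total weight = 1/8 + 5/12 = 13/24
P(W=1 | obs) = 1/8 / 13/24 = 3/13
P(W=2 | obs) = 5/12 / 13/24 = 10/13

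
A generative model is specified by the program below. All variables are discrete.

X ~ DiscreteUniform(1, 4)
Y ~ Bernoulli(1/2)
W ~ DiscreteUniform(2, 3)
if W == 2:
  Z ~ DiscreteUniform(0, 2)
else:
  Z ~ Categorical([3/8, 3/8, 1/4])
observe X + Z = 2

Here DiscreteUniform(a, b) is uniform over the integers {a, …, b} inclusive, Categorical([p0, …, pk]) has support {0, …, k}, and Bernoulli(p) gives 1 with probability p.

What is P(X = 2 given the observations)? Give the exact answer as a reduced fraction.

Enumerate traces; 8 have nonzero weight after conditioning:
  (X=1, Y=0, W=2, Z=1) weight 1/48
  (X=1, Y=0, W=3, Z=1) weight 3/128
  (X=1, Y=1, W=2, Z=1) weight 1/48
  (X=1, Y=1, W=3, Z=1) weight 3/128
  (X=2, Y=0, W=2, Z=0) weight 1/48
  (X=2, Y=0, W=3, Z=0) weight 3/128
  (X=2, Y=1, W=2, Z=0) weight 1/48
  (X=2, Y=1, W=3, Z=0) weight 3/128
Group by X:
  weight(X=1) = 17/192
  weight(X=2) = 17/192
Total weight = 17/192 + 17/192 = 17/96
P(X=1 | obs) = 17/192 / 17/96 = 1/2
P(X=2 | obs) = 17/192 / 17/96 = 1/2

P(X = 2 | obs) = 1/2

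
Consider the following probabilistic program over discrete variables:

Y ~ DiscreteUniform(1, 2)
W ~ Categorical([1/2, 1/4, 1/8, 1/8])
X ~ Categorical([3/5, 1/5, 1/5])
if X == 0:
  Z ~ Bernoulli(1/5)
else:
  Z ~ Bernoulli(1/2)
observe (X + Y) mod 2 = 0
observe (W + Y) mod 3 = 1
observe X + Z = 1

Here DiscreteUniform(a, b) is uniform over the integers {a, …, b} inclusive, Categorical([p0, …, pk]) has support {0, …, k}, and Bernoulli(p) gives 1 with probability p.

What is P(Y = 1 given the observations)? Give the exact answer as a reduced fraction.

Enumerate traces; 3 have nonzero weight after conditioning:
  (Y=1, W=0, X=1, Z=0) weight 1/40
  (Y=1, W=3, X=1, Z=0) weight 1/160
  (Y=2, W=2, X=0, Z=1) weight 3/400
Group by Y:
  weight(Y=1) = 1/32
  weight(Y=2) = 3/400
Total weight = 1/32 + 3/400 = 31/800
P(Y=1 | obs) = 1/32 / 31/800 = 25/31
P(Y=2 | obs) = 3/400 / 31/800 = 6/31

P(Y = 1 | obs) = 25/31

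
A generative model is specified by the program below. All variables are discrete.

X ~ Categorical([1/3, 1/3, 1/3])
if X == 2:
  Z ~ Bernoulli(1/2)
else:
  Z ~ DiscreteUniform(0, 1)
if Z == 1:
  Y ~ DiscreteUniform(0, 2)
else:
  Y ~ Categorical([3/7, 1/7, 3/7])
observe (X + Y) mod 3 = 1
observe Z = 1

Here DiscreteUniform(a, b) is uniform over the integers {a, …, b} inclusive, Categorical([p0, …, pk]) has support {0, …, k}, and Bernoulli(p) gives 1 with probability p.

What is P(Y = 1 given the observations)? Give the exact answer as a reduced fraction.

Enumerate traces; 3 have nonzero weight after conditioning:
  (X=0, Z=1, Y=1) weight 1/18
  (X=1, Z=1, Y=0) weight 1/18
  (X=2, Z=1, Y=2) weight 1/18
Group by Y:
  weight(Y=0) = 1/18
  weight(Y=1) = 1/18
  weight(Y=2) = 1/18
Total weight = 1/18 + 1/18 + 1/18 = 1/6
P(Y=0 | obs) = 1/18 / 1/6 = 1/3
P(Y=1 | obs) = 1/18 / 1/6 = 1/3
P(Y=2 | obs) = 1/18 / 1/6 = 1/3

P(Y = 1 | obs) = 1/3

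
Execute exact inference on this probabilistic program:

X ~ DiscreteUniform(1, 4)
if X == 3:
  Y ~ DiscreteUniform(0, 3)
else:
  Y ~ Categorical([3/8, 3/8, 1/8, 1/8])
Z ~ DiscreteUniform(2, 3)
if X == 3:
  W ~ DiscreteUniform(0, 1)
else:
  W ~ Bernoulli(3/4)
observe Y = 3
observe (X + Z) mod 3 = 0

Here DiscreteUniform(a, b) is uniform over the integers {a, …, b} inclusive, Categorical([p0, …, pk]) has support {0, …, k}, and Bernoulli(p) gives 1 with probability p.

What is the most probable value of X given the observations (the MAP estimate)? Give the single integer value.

argmax_v P(X = v | obs) = 3

Enumerate traces; 6 have nonzero weight after conditioning:
  (X=1, Y=3, Z=2, W=0) weight 1/256
  (X=1, Y=3, Z=2, W=1) weight 3/256
  (X=3, Y=3, Z=3, W=0) weight 1/64
  (X=3, Y=3, Z=3, W=1) weight 1/64
  (X=4, Y=3, Z=2, W=0) weight 1/256
  (X=4, Y=3, Z=2, W=1) weight 3/256
Group by X:
  weight(X=1) = 1/64
  weight(X=3) = 1/32
  weight(X=4) = 1/64
Total weight = 1/64 + 1/32 + 1/64 = 1/16
P(X=1 | obs) = 1/64 / 1/16 = 1/4
P(X=3 | obs) = 1/32 / 1/16 = 1/2
P(X=4 | obs) = 1/64 / 1/16 = 1/4
argmax = 3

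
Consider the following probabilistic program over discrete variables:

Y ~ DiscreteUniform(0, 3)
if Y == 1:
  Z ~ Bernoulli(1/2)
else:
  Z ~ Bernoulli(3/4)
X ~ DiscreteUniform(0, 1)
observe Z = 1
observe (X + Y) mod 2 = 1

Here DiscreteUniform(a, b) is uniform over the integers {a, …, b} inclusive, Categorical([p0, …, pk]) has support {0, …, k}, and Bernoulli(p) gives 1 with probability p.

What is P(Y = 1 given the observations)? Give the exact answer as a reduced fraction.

Enumerate traces; 4 have nonzero weight after conditioning:
  (Y=0, Z=1, X=1) weight 3/32
  (Y=1, Z=1, X=0) weight 1/16
  (Y=2, Z=1, X=1) weight 3/32
  (Y=3, Z=1, X=0) weight 3/32
Group by Y:
  weight(Y=0) = 3/32
  weight(Y=1) = 1/16
  weight(Y=2) = 3/32
  weight(Y=3) = 3/32
Total weight = 3/32 + 1/16 + 3/32 + 3/32 = 11/32
P(Y=0 | obs) = 3/32 / 11/32 = 3/11
P(Y=1 | obs) = 1/16 / 11/32 = 2/11
P(Y=2 | obs) = 3/32 / 11/32 = 3/11
P(Y=3 | obs) = 3/32 / 11/32 = 3/11

P(Y = 1 | obs) = 2/11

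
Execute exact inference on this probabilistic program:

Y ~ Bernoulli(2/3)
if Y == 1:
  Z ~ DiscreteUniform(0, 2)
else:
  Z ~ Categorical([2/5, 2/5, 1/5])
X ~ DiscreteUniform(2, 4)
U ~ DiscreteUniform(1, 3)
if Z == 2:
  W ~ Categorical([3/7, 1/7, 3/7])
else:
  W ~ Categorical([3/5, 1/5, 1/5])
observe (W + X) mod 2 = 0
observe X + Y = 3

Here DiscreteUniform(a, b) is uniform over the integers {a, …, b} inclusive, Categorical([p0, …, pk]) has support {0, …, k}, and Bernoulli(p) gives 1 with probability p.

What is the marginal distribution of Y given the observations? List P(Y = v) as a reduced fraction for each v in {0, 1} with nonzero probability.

Enumerate traces; 27 have nonzero weight after conditioning:
  (Y=0, Z=0, X=3, U=1, W=1) weight 2/675
  (Y=0, Z=0, X=3, U=2, W=1) weight 2/675
  (Y=0, Z=0, X=3, U=3, W=1) weight 2/675
  (Y=0, Z=1, X=3, U=1, W=1) weight 2/675
  (Y=0, Z=1, X=3, U=2, W=1) weight 2/675
  (Y=0, Z=1, X=3, U=3, W=1) weight 2/675
  (Y=0, Z=2, X=3, U=1, W=1) weight 1/945
  (Y=0, Z=2, X=3, U=2, W=1) weight 1/945
  (Y=1, Z=0, X=2, U=1, W=0) weight 2/135
  … 18 more
Group by Y:
  weight(Y=0) = 11/525
  weight(Y=1) = 172/945
Total weight = 11/525 + 172/945 = 137/675
P(Y=0 | obs) = 11/525 / 137/675 = 99/959
P(Y=1 | obs) = 172/945 / 137/675 = 860/959

P(Y=0) = 99/959, P(Y=1) = 860/959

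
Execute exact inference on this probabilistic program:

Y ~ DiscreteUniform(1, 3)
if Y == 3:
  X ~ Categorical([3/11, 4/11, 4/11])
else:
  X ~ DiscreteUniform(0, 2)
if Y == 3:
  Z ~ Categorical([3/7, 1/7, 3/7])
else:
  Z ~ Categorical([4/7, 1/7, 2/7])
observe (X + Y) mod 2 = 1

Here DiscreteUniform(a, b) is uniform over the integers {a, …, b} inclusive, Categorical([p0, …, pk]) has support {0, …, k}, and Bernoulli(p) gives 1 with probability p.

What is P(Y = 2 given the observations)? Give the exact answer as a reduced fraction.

P(Y = 2 | obs) = 11/54

Enumerate traces; 15 have nonzero weight after conditioning:
  (Y=1, X=0, Z=0) weight 4/63
  (Y=1, X=0, Z=1) weight 1/63
  (Y=1, X=0, Z=2) weight 2/63
  (Y=1, X=2, Z=0) weight 4/63
  (Y=1, X=2, Z=1) weight 1/63
  (Y=1, X=2, Z=2) weight 2/63
  (Y=2, X=1, Z=0) weight 4/63
  (Y=2, X=1, Z=1) weight 1/63
  (Y=3, X=0, Z=0) weight 3/77
  … 6 more
Group by Y:
  weight(Y=1) = 2/9
  weight(Y=2) = 1/9
  weight(Y=3) = 7/33
Total weight = 2/9 + 1/9 + 7/33 = 6/11
P(Y=1 | obs) = 2/9 / 6/11 = 11/27
P(Y=2 | obs) = 1/9 / 6/11 = 11/54
P(Y=3 | obs) = 7/33 / 6/11 = 7/18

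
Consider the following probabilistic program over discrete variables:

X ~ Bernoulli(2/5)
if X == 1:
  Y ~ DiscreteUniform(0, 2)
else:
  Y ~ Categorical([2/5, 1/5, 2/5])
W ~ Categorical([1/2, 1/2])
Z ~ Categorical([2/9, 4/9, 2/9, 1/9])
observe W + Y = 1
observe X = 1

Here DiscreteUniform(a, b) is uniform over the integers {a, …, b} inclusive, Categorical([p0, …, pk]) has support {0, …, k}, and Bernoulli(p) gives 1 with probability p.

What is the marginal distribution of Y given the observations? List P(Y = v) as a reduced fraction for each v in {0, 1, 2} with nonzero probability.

P(Y=0) = 1/2, P(Y=1) = 1/2

Enumerate traces; 8 have nonzero weight after conditioning:
  (X=1, Y=0, W=1, Z=0) weight 2/135
  (X=1, Y=0, W=1, Z=1) weight 4/135
  (X=1, Y=0, W=1, Z=2) weight 2/135
  (X=1, Y=0, W=1, Z=3) weight 1/135
  (X=1, Y=1, W=0, Z=0) weight 2/135
  (X=1, Y=1, W=0, Z=1) weight 4/135
  (X=1, Y=1, W=0, Z=2) weight 2/135
  (X=1, Y=1, W=0, Z=3) weight 1/135
Group by Y:
  weight(Y=0) = 1/15
  weight(Y=1) = 1/15
Total weight = 1/15 + 1/15 = 2/15
P(Y=0 | obs) = 1/15 / 2/15 = 1/2
P(Y=1 | obs) = 1/15 / 2/15 = 1/2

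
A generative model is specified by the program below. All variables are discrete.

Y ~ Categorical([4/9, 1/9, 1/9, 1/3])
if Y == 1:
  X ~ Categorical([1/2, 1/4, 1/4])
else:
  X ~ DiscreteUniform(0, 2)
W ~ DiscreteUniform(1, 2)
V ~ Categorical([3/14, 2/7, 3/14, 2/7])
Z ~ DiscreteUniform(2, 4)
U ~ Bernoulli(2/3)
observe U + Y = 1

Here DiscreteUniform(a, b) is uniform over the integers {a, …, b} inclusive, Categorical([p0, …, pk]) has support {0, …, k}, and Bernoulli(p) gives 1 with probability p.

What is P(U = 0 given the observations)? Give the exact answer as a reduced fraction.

Enumerate traces; 144 have nonzero weight after conditioning:
  (Y=0, X=0, W=1, V=0, Z=2, U=1) weight 2/567
  (Y=0, X=0, W=1, V=0, Z=3, U=1) weight 2/567
  (Y=0, X=0, W=1, V=0, Z=4, U=1) weight 2/567
  (Y=0, X=0, W=1, V=1, Z=2, U=1) weight 8/1701
  (Y=0, X=0, W=1, V=1, Z=3, U=1) weight 8/1701
  (Y=0, X=0, W=1, V=1, Z=4, U=1) weight 8/1701
  (Y=0, X=0, W=1, V=2, Z=2, U=1) weight 2/567
  (Y=0, X=0, W=1, V=2, Z=3, U=1) weight 2/567
  (Y=1, X=0, W=1, V=0, Z=2, U=0) weight 1/1512
  … 135 more
Group by U:
  weight(U=0) = 1/27
  weight(U=1) = 8/27
Total weight = 1/27 + 8/27 = 1/3
P(U=0 | obs) = 1/27 / 1/3 = 1/9
P(U=1 | obs) = 8/27 / 1/3 = 8/9

P(U = 0 | obs) = 1/9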